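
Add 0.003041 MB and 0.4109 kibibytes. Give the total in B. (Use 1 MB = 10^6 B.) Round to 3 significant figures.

3460 bytes

0.003041 MB = 3041.00 B and 0.4109 KiB = 420.762 B.
3041.00 + 420.762 ≈ 3460 B.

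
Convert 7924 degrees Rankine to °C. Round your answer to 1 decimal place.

4129.1 °C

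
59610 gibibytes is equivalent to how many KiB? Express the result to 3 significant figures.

6.25e+10 kibibytes

1 gibibyte = 1.04858e+6 KiB.
59610 × 1.04858e+6 ≈ 6.25e+10 KiB.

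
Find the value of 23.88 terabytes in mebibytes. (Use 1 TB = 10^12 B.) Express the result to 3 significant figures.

2.28 × 10^7 mebibytes

1 TB = 953674 MiB.
23.88 × 953674 ≈ 2.28 × 10^7 MiB.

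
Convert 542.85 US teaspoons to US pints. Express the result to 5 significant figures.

5.6547 US pints

1 US tsp = 0.0104167 US pt.
542.85 × 0.0104167 ≈ 5.6547 US pt.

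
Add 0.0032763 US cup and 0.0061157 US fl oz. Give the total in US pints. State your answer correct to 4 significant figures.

0.002020 US pints

0.0032763 US cup = 0.00163815 US pt and 0.0061157 US fl oz = 0.000382231 US pt.
0.00163815 + 0.000382231 ≈ 0.002020 US pt.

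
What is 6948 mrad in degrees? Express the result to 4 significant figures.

1 milliradian = 0.0572958 °.
Thus 6948 × 0.0572958 ≈ 398.1 °.

398.1 °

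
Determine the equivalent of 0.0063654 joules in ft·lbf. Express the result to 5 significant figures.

1 joule = 0.737562 ft·lbf.
0.0063654 × 0.737562 ≈ 0.0046949 ft·lbf.

0.0046949 foot-pounds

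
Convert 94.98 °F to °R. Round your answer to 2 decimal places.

°R = °F + 459.67.
Applying the formula gives 554.65 °R.

554.65 degrees Rankine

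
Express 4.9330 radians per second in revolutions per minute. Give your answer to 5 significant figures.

47.107 rpm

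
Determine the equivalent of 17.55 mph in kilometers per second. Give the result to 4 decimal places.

1 mph = 0.000447040 kilometers per second.
17.55 × 0.000447040 ≈ 0.0078 km/s.

0.0078 kilometers per second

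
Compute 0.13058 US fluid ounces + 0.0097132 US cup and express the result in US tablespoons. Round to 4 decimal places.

0.4166 US tbsp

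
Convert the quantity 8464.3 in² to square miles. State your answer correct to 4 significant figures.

1 square inch = 2.49098 × 10^-10 square miles.
Then 8464.3 × 2.49098 × 10^-10 ≈ 2.108 × 10^-6 mi².

2.108 × 10^-6 square miles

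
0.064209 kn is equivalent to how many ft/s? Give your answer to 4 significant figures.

1 knot = 1.68781 ft/s.
So 0.064209 × 1.68781 ≈ 0.1084 ft/s.

0.1084 ft/s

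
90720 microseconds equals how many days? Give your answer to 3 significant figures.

1.05 × 10^-6 d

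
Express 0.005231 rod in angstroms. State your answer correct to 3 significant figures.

2.63e+8 Å

1 rod = 5.02920e+10 angstroms.
Thus 0.005231 × 5.02920e+10 ≈ 2.63e+8 Å.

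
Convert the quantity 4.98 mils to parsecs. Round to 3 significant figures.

4.10e-21 parsecs

1 mil = 8.23158e-22 pc.
Thus 4.98 × 8.23158e-22 ≈ 4.10e-21 pc.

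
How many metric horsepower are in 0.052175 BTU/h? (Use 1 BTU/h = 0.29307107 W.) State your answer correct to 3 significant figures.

2.08 × 10^-5 metric horsepower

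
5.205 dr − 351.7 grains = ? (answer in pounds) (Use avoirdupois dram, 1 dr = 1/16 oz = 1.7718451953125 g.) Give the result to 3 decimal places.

-0.030 lb

5.205 dr = 0.0203320 lb and 351.7 gr = 0.0502429 lb.
0.0203320 − 0.0502429 ≈ -0.030 lb.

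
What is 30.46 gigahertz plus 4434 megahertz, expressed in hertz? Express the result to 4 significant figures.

30.46 GHz = 3.04600 × 10^10 Hz and 4434 MHz = 4.43400 × 10^9 Hz.
3.04600 × 10^10 + 4.43400 × 10^9 ≈ 3.489 × 10^10 Hz.

3.489 × 10^10 Hz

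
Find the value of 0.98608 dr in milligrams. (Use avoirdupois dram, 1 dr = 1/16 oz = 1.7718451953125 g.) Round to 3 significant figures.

1750 mg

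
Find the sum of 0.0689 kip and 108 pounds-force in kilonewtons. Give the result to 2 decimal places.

0.79 kilonewtons

0.0689 kip = 0.306482 kN and 108 lbf = 0.480408 kN.
0.306482 + 0.480408 ≈ 0.79 kN.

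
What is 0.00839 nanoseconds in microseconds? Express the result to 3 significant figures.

1 ns = 0.00100000 microseconds.
0.00839 × 0.00100000 ≈ 8.39e-6 μs.

8.39e-6 μs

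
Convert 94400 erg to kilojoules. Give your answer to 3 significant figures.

9.44 × 10^-6 kJ

1 erg = 1.00000 × 10^-10 kJ.
So 94400 × 1.00000 × 10^-10 ≈ 9.44 × 10^-6 kJ.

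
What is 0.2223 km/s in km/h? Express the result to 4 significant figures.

800.3 km/h

1 km/s = 3600.00 km/h.
So 0.2223 × 3600.00 ≈ 800.3 km/h.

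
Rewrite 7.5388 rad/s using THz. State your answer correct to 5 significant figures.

1.1998 × 10^-12 terahertz

1 rad/s = 1.59155 × 10^-13 THz.
Then 7.5388 × 1.59155 × 10^-13 ≈ 1.1998 × 10^-12 THz.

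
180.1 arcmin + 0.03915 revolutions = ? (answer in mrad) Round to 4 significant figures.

298.4 mrad

180.1 arcmin = 52.3890 mrad and 0.03915 rev = 245.987 mrad.
52.3890 + 245.987 ≈ 298.4 mrad.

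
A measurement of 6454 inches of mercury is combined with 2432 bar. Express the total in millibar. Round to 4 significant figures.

2.651e+6 mbar

6454 inHg = 218558 mbar and 2432 bar = 2.43200e+6 mbar.
218558 + 2.43200e+6 ≈ 2.651e+6 mbar.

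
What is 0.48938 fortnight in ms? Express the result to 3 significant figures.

1 fortnight = 1.20960e+9 ms.
So 0.48938 × 1.20960e+9 ≈ 5.92e+8 ms.

5.92e+8 ms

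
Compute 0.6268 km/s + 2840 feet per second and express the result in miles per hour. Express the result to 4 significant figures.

0.6268 km/s = 1402.11 mph and 2840 ft/s = 1936.36 mph.
1402.11 + 1936.36 ≈ 3338 mph.

3338 miles per hour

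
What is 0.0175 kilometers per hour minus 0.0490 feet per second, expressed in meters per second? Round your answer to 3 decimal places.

-0.010 m/s

0.0175 km/h = 0.00486111 m/s and 0.0490 ft/s = 0.0149352 m/s.
0.00486111 − 0.0149352 ≈ -0.010 m/s.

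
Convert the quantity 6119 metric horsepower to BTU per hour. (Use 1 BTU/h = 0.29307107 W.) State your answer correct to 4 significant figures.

1.536e+7 BTU/h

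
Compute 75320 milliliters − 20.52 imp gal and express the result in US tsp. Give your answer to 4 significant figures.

75320 mL = 15281.2 US tsp and 20.52 imp gal = 18926.2 US tsp.
15281.2 − 18926.2 ≈ -3645 US tsp.

-3645 US tsp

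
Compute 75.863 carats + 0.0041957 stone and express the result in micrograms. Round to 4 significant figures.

75.863 ct = 1.51726 × 10^7 μg and 0.0041957 st = 2.66439 × 10^7 μg.
1.51726 × 10^7 + 2.66439 × 10^7 ≈ 4.182 × 10^7 μg.

4.182 × 10^7 μg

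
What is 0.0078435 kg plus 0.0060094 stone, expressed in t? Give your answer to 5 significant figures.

4.6005 × 10^-5 t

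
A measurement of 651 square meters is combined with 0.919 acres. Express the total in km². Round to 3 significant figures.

0.00437 km²

651 m² = 0.000651000 km² and 0.919 acre = 0.00371906 km².
0.000651000 + 0.00371906 ≈ 0.00437 km².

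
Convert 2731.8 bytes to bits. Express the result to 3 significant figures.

21900 bit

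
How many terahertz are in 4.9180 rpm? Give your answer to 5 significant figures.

8.1967 × 10^-14 terahertz

1 rpm = 1.66667 × 10^-14 THz.
Thus 4.9180 × 1.66667 × 10^-14 ≈ 8.1967 × 10^-14 THz.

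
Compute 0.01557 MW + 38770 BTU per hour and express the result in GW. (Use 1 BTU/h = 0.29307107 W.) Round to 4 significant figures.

2.693 × 10^-5 gigawatts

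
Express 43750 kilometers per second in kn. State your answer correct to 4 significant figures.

8.504e+7 knots

1 kilometer per second = 1943.84 kn.
43750 × 1943.84 ≈ 8.504e+7 kn.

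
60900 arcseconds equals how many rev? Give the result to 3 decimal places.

1 arcsec = 7.71605e-7 revolutions.
60900 × 7.71605e-7 ≈ 0.047 rev.

0.047 revolutions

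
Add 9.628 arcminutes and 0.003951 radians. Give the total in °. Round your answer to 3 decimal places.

9.628 arcmin = 0.160467 ° and 0.003951 rad = 0.226376 °.
0.160467 + 0.226376 ≈ 0.387 °.

0.387 degrees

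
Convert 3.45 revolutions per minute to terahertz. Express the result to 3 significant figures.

5.75 × 10^-14 THz

1 rpm = 1.66667 × 10^-14 terahertz.
3.45 × 1.66667 × 10^-14 ≈ 5.75 × 10^-14 THz.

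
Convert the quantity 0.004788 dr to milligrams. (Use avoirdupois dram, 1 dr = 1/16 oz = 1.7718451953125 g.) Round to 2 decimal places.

8.48 mg

1 dram = 1771.85 milligrams.
Thus 0.004788 × 1771.85 ≈ 8.48 mg.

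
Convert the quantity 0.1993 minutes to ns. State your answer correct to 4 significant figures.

1 minute = 6.00000e+10 ns.
So 0.1993 × 6.00000e+10 ≈ 1.196e+10 ns.

1.196e+10 nanoseconds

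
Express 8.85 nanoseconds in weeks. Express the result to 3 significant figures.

1.46e-14 weeks

1 nanosecond = 1.65344e-15 wk.
8.85 × 1.65344e-15 ≈ 1.46e-14 wk.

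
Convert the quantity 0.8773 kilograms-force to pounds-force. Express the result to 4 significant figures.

1 kgf = 2.20462 lbf.
Thus 0.8773 × 2.20462 ≈ 1.934 lbf.

1.934 lbf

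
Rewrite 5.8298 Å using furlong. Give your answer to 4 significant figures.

2.898e-12 furlong

1 angstrom = 4.97097e-13 furlong.
Thus 5.8298 × 4.97097e-13 ≈ 2.898e-12 furlong.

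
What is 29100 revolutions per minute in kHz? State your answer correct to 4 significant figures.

0.4850 kHz

1 revolution per minute = 1.66667 × 10^-5 kHz.
So 29100 × 1.66667 × 10^-5 ≈ 0.4850 kHz.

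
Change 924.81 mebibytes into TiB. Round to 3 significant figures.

1 mebibyte = 9.53674 × 10^-7 tebibytes.
So 924.81 × 9.53674 × 10^-7 ≈ 0.000882 TiB.

0.000882 TiB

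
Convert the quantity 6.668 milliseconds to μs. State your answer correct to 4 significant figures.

6668 μs

1 millisecond = 1000.00 μs.
6.668 × 1000.00 ≈ 6668 μs.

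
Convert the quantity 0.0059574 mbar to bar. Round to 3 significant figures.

5.96e-6 bar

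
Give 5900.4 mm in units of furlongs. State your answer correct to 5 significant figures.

0.029331 furlongs

1 mm = 4.97097e-6 furlongs.
Thus 5900.4 × 4.97097e-6 ≈ 0.029331 furlong.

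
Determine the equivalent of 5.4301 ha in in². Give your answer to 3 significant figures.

1 ha = 1.55000e+7 in².
So 5.4301 × 1.55000e+7 ≈ 8.42e+7 in².

8.42e+7 in²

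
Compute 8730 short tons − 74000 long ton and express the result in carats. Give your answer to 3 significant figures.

-3.36e+11 carats

8730 short ton = 3.95986e+10 ct and 74000 long ton = 3.75937e+11 ct.
3.95986e+10 − 3.75937e+11 ≈ -3.36e+11 ct.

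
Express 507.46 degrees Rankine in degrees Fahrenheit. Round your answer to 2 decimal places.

°R = °F + 459.67.
Applying the formula gives 47.79 °F.

47.79 degrees Fahrenheit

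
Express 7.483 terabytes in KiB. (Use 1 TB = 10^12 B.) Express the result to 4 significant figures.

1 terabyte = 9.765625 × 10^8 KiB.
So 7.483 × 9.765625 × 10^8 ≈ 7.308 × 10^9 KiB.

7.308 × 10^9 KiB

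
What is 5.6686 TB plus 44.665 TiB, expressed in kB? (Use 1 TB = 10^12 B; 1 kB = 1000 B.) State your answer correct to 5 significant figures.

5.4778 × 10^10 kB

5.6686 TB = 5.66860 × 10^9 kB and 44.665 TiB = 4.91097 × 10^10 kB.
5.66860 × 10^9 + 4.91097 × 10^10 ≈ 5.4778 × 10^10 kB.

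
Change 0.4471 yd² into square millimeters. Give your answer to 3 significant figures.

374000 square millimeters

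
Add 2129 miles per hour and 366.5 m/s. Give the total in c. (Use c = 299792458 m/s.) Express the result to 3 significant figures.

4.40e-6 c

2129 mph = 3.17469e-6 c and 366.5 m/s = 1.22251e-6 c.
3.17469e-6 + 1.22251e-6 ≈ 4.40e-6 c.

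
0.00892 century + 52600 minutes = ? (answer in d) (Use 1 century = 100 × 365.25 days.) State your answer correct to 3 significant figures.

362 d

0.00892 century = 325.803 d and 52600 min = 36.5278 d.
325.803 + 36.5278 ≈ 362 d.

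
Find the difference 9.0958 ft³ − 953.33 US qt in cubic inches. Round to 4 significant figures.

-39340 cubic inches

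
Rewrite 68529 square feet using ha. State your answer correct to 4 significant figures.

0.6367 ha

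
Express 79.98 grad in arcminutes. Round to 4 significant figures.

4319 arcminutes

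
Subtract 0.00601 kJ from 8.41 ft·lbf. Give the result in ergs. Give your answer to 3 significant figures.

8.41 ft·lbf = 1.14024 × 10^8 erg and 0.00601 kJ = 6.01000 × 10^7 erg.
1.14024 × 10^8 − 6.01000 × 10^7 ≈ 5.39 × 10^7 erg.

5.39 × 10^7 ergs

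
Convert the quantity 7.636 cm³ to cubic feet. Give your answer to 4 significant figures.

0.0002697 ft³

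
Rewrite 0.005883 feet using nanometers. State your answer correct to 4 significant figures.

1.793 × 10^6 nanometers

1 ft = 3.04800 × 10^8 nm.
Thus 0.005883 × 3.04800 × 10^8 ≈ 1.793 × 10^6 nm.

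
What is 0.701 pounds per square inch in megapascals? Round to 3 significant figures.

1 psi = 0.00689476 MPa.
0.701 × 0.00689476 ≈ 0.00483 MPa.

0.00483 megapascals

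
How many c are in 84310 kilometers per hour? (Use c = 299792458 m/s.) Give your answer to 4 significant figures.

7.812 × 10^-5 times the speed of light

1 km/h = 9.26567 × 10^-10 times the speed of light.
Then 84310 × 9.26567 × 10^-10 ≈ 7.812 × 10^-5 c.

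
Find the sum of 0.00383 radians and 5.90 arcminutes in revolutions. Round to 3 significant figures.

0.000883 rev

0.00383 rad = 0.000609563 rev and 5.90 arcmin = 0.000273148 rev.
0.000609563 + 0.000273148 ≈ 0.000883 rev.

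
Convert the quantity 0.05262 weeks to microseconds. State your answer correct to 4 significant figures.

3.182 × 10^10 microseconds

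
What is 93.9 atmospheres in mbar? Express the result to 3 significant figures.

95100 mbar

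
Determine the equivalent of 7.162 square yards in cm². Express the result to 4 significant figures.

59880 cm²

1 square yard = 8361.27 cm².
Then 7.162 × 8361.27 ≈ 59880 cm².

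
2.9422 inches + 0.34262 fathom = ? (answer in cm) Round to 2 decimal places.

2.9422 in = 7.47319 cm and 0.34262 fathom = 62.6583 cm.
7.47319 + 62.6583 ≈ 70.13 cm.

70.13 centimeters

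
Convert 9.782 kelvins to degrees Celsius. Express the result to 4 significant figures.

-263.4 °C

K = °C + 273.15.
Applying the formula gives -263.4 °C.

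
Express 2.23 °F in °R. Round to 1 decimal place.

°R = °F + 459.67.
Applying the formula gives 461.9 °R.

461.9 °R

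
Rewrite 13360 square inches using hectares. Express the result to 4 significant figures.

0.0008619 ha

1 in² = 6.45160e-8 ha.
Then 13360 × 6.45160e-8 ≈ 0.0008619 ha.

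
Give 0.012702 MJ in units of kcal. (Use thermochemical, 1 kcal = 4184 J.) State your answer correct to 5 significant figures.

3.0359 kcal

1 megajoule = 239.006 kilocalories.
Thus 0.012702 × 239.006 ≈ 3.0359 kcal.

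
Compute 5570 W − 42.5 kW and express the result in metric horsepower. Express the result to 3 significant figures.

-50.2 metric horsepower

5570 W = 7.57309 PS and 42.5 kW = 57.7839 PS.
7.57309 − 57.7839 ≈ -50.2 PS.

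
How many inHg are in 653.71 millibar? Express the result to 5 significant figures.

19.304 inches of mercury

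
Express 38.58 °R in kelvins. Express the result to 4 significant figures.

21.43 kelvins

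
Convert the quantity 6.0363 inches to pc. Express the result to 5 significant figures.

1 inch = 8.23158e-19 parsecs.
6.0363 × 8.23158e-19 ≈ 4.9688e-18 pc.

4.9688e-18 pc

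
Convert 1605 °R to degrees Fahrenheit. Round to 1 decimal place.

1145.3 degrees Fahrenheit

°R = °F + 459.67.
Applying the formula gives 1145.3 °F.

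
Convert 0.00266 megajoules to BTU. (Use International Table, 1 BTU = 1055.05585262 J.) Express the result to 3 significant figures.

2.52 British thermal units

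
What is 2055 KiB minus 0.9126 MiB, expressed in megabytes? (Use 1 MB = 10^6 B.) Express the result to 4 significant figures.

2055 KiB = 2.10432 MB and 0.9126 MiB = 0.956930 MB.
2.10432 − 0.956930 ≈ 1.147 MB.

1.147 megabytes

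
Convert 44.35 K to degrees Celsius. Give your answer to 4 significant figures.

K = °C + 273.15.
Applying the formula gives -228.8 °C.

-228.8 °C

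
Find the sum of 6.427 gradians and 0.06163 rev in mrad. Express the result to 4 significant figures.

488.2 mrad

6.427 grad = 100.955 mrad and 0.06163 rev = 387.233 mrad.
100.955 + 387.233 ≈ 488.2 mrad.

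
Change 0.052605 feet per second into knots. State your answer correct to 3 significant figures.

1 foot per second = 0.592484 knots.
Thus 0.052605 × 0.592484 ≈ 0.0312 kn.

0.0312 kn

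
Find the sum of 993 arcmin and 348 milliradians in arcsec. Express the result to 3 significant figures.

993 arcmin = 59580.0 arcsec and 348 mrad = 71780.2 arcsec.
59580.0 + 71780.2 ≈ 131000 arcsec.

131000 arcsec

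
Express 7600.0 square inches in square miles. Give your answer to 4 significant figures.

1 in² = 2.49098 × 10^-10 square miles.
So 7600.0 × 2.49098 × 10^-10 ≈ 1.893 × 10^-6 mi².

1.893 × 10^-6 mi²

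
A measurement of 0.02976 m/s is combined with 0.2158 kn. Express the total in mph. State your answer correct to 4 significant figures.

0.3149 mph

0.02976 m/s = 0.0665712 mph and 0.2158 kn = 0.248338 mph.
0.0665712 + 0.248338 ≈ 0.3149 mph.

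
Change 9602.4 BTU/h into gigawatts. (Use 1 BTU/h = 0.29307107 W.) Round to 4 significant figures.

2.814 × 10^-6 GW

1 BTU per hour = 2.93071 × 10^-10 GW.
Thus 9602.4 × 2.93071 × 10^-10 ≈ 2.814 × 10^-6 GW.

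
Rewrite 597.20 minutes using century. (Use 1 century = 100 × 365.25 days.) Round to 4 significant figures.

1.135e-5 century

1 min = 1.90129e-8 century.
Then 597.20 × 1.90129e-8 ≈ 1.135e-5 century.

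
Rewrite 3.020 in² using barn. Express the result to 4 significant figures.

1.948e+25 barn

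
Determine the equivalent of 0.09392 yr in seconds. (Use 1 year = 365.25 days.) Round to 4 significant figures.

1 yr = 3.15576e+7 s.
0.09392 × 3.15576e+7 ≈ 2.964e+6 s.

2.964e+6 seconds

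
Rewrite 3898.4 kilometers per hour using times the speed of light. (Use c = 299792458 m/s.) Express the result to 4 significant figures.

1 kilometer per hour = 9.26567e-10 times the speed of light.
Then 3898.4 × 9.26567e-10 ≈ 3.612e-6 c.

3.612e-6 c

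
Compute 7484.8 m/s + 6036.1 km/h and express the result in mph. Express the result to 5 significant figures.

20494 miles per hour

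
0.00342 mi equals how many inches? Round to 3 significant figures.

217 inches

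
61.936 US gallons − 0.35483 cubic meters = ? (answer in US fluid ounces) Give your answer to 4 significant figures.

-4070 US fl oz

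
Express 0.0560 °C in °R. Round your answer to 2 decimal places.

°R = (°C + 273.15) × 9/5.
Applying the formula gives 491.77 °R.

491.77 °R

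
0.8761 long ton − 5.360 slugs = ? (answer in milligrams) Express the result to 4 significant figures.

8.119e+8 mg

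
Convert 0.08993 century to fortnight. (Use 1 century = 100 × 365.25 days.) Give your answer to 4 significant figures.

1 century = 2608.93 fortnights.
0.08993 × 2608.93 ≈ 234.6 fortnight.

234.6 fortnights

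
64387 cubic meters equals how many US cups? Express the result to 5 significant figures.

2.7215e+8 US cups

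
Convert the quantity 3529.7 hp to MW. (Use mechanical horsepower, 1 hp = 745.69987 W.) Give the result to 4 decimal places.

2.6321 MW

1 hp = 0.000745700 MW.
Then 3529.7 × 0.000745700 ≈ 2.6321 MW.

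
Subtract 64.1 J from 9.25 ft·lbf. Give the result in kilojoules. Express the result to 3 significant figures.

9.25 ft·lbf = 0.0125413 kJ and 64.1 J = 0.0641000 kJ.
0.0125413 − 0.0641000 ≈ -0.0516 kJ.

-0.0516 kJ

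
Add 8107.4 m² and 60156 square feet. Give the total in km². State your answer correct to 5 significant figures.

0.013696 square kilometers

8107.4 m² = 0.00810740 km² and 60156 ft² = 0.00558868 km².
0.00810740 + 0.00558868 ≈ 0.013696 km².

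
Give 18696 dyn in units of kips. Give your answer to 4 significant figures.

1 dyn = 2.24809 × 10^-9 kip.
Thus 18696 × 2.24809 × 10^-9 ≈ 4.203 × 10^-5 kip.

4.203 × 10^-5 kips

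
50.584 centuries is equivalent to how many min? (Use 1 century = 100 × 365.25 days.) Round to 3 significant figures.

2.66 × 10^9 minutes

1 century = 5.25960 × 10^7 minutes.
50.584 × 5.25960 × 10^7 ≈ 2.66 × 10^9 min.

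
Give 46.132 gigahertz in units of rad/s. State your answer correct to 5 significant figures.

2.8986 × 10^11 rad/s

1 gigahertz = 6.28319 × 10^9 rad/s.
46.132 × 6.28319 × 10^9 ≈ 2.8986 × 10^11 rad/s.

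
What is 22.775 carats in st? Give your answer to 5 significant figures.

0.00071729 stone

1 ct = 3.14946 × 10^-5 st.
So 22.775 × 3.14946 × 10^-5 ≈ 0.00071729 st.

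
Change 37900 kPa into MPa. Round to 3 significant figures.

37.9 MPa

1 kPa = 0.00100000 MPa.
37900 × 0.00100000 ≈ 37.9 MPa.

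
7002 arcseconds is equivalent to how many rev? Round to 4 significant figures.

0.005403 revolutions

1 arcsec = 7.71605e-7 rev.
Thus 7002 × 7.71605e-7 ≈ 0.005403 rev.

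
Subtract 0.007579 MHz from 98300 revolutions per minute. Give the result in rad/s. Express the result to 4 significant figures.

-37330 rad/s

98300 rpm = 10294.0 rad/s and 0.007579 MHz = 47620.3 rad/s.
10294.0 − 47620.3 ≈ -37330 rad/s.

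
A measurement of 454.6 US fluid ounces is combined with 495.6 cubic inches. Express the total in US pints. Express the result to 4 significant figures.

45.58 US pt

454.6 US fl oz = 28.4125 US pt and 495.6 in³ = 17.1636 US pt.
28.4125 + 17.1636 ≈ 45.58 US pt.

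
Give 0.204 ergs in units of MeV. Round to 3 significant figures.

1 erg = 624151 MeV.
Thus 0.204 × 624151 ≈ 127000 MeV.

127000 megaelectronvolts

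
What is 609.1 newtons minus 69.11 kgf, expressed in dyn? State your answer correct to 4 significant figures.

-6.864e+6 dynes

609.1 N = 6.09100e+7 dyn and 69.11 kgf = 6.77738e+7 dyn.
6.09100e+7 − 6.77738e+7 ≈ -6.864e+6 dyn.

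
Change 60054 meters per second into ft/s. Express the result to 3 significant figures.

197000 ft/s

1 meter per second = 3.28084 feet per second.
So 60054 × 3.28084 ≈ 197000 ft/s.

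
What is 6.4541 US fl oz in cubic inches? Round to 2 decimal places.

11.65 cubic inches

1 US fluid ounce = 1.80469 cubic inches.
Thus 6.4541 × 1.80469 ≈ 11.65 in³.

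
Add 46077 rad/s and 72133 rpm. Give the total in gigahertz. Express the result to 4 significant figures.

8.536e-6 GHz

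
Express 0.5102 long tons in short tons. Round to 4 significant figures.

0.5714 short ton

1 long ton = 1.12000 short tons.
0.5102 × 1.12000 ≈ 0.5714 short ton.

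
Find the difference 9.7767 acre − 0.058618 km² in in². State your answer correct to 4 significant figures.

-2.953e+7 in²

9.7767 acre = 6.13257e+7 in² and 0.058618 km² = 9.08581e+7 in².
6.13257e+7 − 9.08581e+7 ≈ -2.953e+7 in².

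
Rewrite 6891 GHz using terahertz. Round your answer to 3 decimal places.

6.891 THz

1 GHz = 0.00100000 terahertz.
6891 × 0.00100000 ≈ 6.891 THz.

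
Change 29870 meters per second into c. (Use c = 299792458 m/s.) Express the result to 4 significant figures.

9.964e-5 c

1 meter per second = 3.33564e-9 c.
29870 × 3.33564e-9 ≈ 9.964e-5 c.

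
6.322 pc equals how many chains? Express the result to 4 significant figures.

9.697 × 10^15 chains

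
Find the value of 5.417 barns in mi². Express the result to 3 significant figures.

1 barn = 3.86102 × 10^-35 mi².
Then 5.417 × 3.86102 × 10^-35 ≈ 2.09 × 10^-34 mi².

2.09 × 10^-34 mi²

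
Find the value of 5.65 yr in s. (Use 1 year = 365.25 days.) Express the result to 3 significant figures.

1.78 × 10^8 seconds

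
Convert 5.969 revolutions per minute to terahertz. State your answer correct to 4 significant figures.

1 rpm = 1.66667e-14 THz.
Then 5.969 × 1.66667e-14 ≈ 9.948e-14 THz.

9.948e-14 terahertz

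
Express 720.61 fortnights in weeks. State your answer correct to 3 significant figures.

1440 wk

1 fortnight = 2.00000 wk.
720.61 × 2.00000 ≈ 1440 wk.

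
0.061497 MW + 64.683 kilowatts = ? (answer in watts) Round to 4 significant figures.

126200 W

0.061497 MW = 61497.0 W and 64.683 kW = 64683.0 W.
61497.0 + 64683.0 ≈ 126200 W.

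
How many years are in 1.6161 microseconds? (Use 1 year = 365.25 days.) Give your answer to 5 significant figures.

1 microsecond = 3.16881 × 10^-14 yr.
1.6161 × 3.16881 × 10^-14 ≈ 5.1211 × 10^-14 yr.

5.1211 × 10^-14 yr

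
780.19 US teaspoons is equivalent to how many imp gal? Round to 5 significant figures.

1 US teaspoon = 0.00108421 imp gal.
780.19 × 0.00108421 ≈ 0.84589 imp gal.

0.84589 imp gal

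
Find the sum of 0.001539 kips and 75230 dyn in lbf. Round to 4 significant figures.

1.708 lbf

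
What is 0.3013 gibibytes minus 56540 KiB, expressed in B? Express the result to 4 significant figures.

0.3013 GiB = 3.23518e+8 B and 56540 KiB = 5.78970e+7 B.
3.23518e+8 − 5.78970e+7 ≈ 2.656e+8 B.

2.656e+8 B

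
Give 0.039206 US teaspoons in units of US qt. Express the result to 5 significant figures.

0.00020420 US qt

1 US teaspoon = 0.00520833 US qt.
Then 0.039206 × 0.00520833 ≈ 0.00020420 US qt.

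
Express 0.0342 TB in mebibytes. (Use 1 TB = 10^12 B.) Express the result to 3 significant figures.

1 TB = 953674 MiB.
So 0.0342 × 953674 ≈ 32600 MiB.

32600 mebibytes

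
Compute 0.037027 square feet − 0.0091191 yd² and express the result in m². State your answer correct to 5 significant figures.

-0.0041848 m²

0.037027 ft² = 0.00343992 m² and 0.0091191 yd² = 0.00762473 m².
0.00343992 − 0.00762473 ≈ -0.0041848 m².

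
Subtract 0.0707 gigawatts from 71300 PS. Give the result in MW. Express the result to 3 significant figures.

-18.3 MW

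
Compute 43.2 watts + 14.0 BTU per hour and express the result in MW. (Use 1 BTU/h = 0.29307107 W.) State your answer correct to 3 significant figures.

43.2 W = 4.32000 × 10^-5 MW and 14.0 BTU/h = 4.10299 × 10^-6 MW.
4.32000 × 10^-5 + 4.10299 × 10^-6 ≈ 4.73 × 10^-5 MW.

4.73 × 10^-5 MW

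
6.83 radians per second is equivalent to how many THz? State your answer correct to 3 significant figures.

1 radian per second = 1.59155e-13 terahertz.
Then 6.83 × 1.59155e-13 ≈ 1.09e-12 THz.

1.09e-12 terahertz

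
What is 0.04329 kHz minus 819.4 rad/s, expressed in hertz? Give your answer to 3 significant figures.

-87.1 hertz

0.04329 kHz = 43.2900 Hz and 819.4 rad/s = 130.412 Hz.
43.2900 − 130.412 ≈ -87.1 Hz.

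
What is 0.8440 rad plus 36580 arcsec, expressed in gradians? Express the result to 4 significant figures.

65.02 grad

0.8440 rad = 53.7307 grad and 36580 arcsec = 11.2901 grad.
53.7307 + 11.2901 ≈ 65.02 grad.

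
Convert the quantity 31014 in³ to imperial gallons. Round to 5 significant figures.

111.79 imp gal

1 cubic inch = 0.00360465 imperial gallons.
So 31014 × 0.00360465 ≈ 111.79 imp gal.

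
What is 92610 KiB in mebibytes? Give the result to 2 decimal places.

90.44 mebibytes

1 KiB = 0.0009765625 MiB.
92610 × 0.0009765625 ≈ 90.44 MiB.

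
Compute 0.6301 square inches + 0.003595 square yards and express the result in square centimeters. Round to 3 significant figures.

0.6301 in² = 4.06515 cm² and 0.003595 yd² = 30.0588 cm².
4.06515 + 30.0588 ≈ 34.1 cm².

34.1 cm²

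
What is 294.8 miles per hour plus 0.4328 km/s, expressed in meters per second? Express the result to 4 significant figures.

564.6 m/s

294.8 mph = 131.787 m/s and 0.4328 km/s = 432.800 m/s.
131.787 + 432.800 ≈ 564.6 m/s.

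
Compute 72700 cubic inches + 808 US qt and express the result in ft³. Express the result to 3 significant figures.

69.1 ft³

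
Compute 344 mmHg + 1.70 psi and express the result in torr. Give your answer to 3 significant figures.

344 mmHg = 344.000 torr and 1.70 psi = 87.9154 torr.
344.000 + 87.9154 ≈ 432 torr.

432 torr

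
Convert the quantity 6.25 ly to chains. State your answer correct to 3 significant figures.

2.94e+15 chains

1 light-year = 4.70290e+14 chains.
Then 6.25 × 4.70290e+14 ≈ 2.94e+15 chain.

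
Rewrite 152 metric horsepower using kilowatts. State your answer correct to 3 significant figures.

1 metric horsepower = 0.735499 kW.
Then 152 × 0.735499 ≈ 112 kW.

112 kilowatts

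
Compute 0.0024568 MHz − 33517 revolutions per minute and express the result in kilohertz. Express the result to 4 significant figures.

0.0024568 MHz = 2.45680 kHz and 33517 rpm = 0.558617 kHz.
2.45680 − 0.558617 ≈ 1.898 kHz.

1.898 kHz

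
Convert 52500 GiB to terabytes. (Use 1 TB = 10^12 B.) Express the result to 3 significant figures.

56.4 TB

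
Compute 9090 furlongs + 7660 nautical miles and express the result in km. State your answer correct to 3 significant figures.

9090 furlong = 1828.62 km and 7660 nmi = 14186.3 km.
1828.62 + 14186.3 ≈ 16000 km.

16000 kilometers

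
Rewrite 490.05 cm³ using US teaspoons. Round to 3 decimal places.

99.423 US teaspoons

1 cubic centimeter = 0.202884 US tsp.
490.05 × 0.202884 ≈ 99.423 US tsp.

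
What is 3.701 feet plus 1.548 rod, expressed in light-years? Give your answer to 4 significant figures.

3.701 ft = 1.19237 × 10^-16 ly and 1.548 rod = 8.22896 × 10^-16 ly.
1.19237 × 10^-16 + 8.22896 × 10^-16 ≈ 9.421 × 10^-16 ly.

9.421 × 10^-16 ly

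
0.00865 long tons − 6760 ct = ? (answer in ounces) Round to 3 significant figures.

262 oz

0.00865 long ton = 310.016 oz and 6760 ct = 47.6904 oz.
310.016 − 47.6904 ≈ 262 oz.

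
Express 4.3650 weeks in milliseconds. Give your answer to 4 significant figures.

1 week = 6.04800e+8 milliseconds.
Thus 4.3650 × 6.04800e+8 ≈ 2.640e+9 ms.

2.640e+9 milliseconds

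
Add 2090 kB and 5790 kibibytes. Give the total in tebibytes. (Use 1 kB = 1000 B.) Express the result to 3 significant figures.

2090 kB = 1.90084 × 10^-6 TiB and 5790 KiB = 5.39236 × 10^-6 TiB.
1.90084 × 10^-6 + 5.39236 × 10^-6 ≈ 7.29 × 10^-6 TiB.

7.29 × 10^-6 tebibytes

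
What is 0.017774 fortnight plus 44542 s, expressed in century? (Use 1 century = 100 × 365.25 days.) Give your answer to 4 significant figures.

2.093 × 10^-5 century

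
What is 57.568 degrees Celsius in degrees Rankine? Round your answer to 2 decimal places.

°R = (°C + 273.15) × 9/5.
Applying the formula gives 595.29 °R.

595.29 °R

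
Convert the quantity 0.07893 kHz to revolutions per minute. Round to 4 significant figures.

1 kilohertz = 60000.0 revolutions per minute.
So 0.07893 × 60000.0 ≈ 4736 rpm.

4736 revolutions per minute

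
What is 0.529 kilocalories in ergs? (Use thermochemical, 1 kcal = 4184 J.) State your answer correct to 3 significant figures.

1 kcal = 4.18400e+10 erg.
Then 0.529 × 4.18400e+10 ≈ 2.21e+10 erg.

2.21e+10 ergs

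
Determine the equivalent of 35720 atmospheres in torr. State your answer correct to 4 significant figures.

2.715 × 10^7 torr

1 atmosphere = 760.000 torr.
35720 × 760.000 ≈ 2.715 × 10^7 torr.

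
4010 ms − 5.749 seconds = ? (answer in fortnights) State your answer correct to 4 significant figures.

-1.438 × 10^-6 fortnight

4010 ms = 3.31515 × 10^-6 fortnight and 5.749 s = 4.75281 × 10^-6 fortnight.
3.31515 × 10^-6 − 4.75281 × 10^-6 ≈ -1.438 × 10^-6 fortnight.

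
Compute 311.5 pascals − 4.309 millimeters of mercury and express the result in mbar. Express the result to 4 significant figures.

-2.630 mbar

311.5 Pa = 3.11500 mbar and 4.309 mmHg = 5.74486 mbar.
3.11500 − 5.74486 ≈ -2.630 mbar.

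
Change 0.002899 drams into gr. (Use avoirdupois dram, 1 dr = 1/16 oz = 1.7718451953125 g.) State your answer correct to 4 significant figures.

1 dram = 27.34375 grains.
Then 0.002899 × 27.34375 ≈ 0.07927 gr.

0.07927 gr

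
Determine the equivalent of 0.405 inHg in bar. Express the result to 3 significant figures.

0.0137 bar

1 inHg = 0.0338639 bar.
0.405 × 0.0338639 ≈ 0.0137 bar.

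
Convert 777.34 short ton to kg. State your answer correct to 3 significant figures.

1 short ton = 907.185 kg.
Thus 777.34 × 907.185 ≈ 705000 kg.

705000 kg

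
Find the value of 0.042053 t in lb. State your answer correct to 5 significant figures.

92.711 lb

1 t = 2204.62 lb.
Thus 0.042053 × 2204.62 ≈ 92.711 lb.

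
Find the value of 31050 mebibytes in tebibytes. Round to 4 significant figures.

0.02961 tebibytes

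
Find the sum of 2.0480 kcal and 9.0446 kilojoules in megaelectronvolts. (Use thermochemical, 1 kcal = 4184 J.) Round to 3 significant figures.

1.10e+17 MeV

2.0480 kcal = 5.34824e+16 MeV and 9.0446 kJ = 5.64520e+16 MeV.
5.34824e+16 + 5.64520e+16 ≈ 1.10e+17 MeV.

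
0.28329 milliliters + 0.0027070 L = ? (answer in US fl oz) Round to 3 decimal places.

0.28329 mL = 0.00957917 US fl oz and 0.0027070 L = 0.0915346 US fl oz.
0.00957917 + 0.0915346 ≈ 0.101 US fl oz.

0.101 US fluid ounces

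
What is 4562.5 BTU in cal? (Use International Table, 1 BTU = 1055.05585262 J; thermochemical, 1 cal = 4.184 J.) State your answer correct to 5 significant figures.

1.1505 × 10^6 cal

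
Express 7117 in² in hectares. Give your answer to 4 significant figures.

0.0004592 hectares

1 in² = 6.45160e-8 ha.
So 7117 × 6.45160e-8 ≈ 0.0004592 ha.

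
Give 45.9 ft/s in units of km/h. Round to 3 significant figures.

1 ft/s = 1.09728 km/h.
45.9 × 1.09728 ≈ 50.4 km/h.

50.4 km/h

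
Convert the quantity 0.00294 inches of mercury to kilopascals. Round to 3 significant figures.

0.00996 kilopascals

1 inch of mercury = 3.38639 kPa.
So 0.00294 × 3.38639 ≈ 0.00996 kPa.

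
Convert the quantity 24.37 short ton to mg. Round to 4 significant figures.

2.211 × 10^10 mg

1 short ton = 9.07185 × 10^8 milligrams.
So 24.37 × 9.07185 × 10^8 ≈ 2.211 × 10^10 mg.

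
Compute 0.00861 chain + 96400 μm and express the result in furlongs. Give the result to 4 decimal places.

0.0013 furlongs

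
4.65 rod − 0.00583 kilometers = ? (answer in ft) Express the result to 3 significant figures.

57.6 ft

4.65 rod = 76.7250 ft and 0.00583 km = 19.1273 ft.
76.7250 − 19.1273 ≈ 57.6 ft.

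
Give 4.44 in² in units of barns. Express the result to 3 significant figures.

1 in² = 6.45160e+24 barns.
Thus 4.44 × 6.45160e+24 ≈ 2.86e+25 barn.

2.86e+25 barn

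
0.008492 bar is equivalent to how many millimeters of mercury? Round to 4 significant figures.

6.370 millimeters of mercury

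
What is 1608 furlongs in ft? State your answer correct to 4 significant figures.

1.061e+6 ft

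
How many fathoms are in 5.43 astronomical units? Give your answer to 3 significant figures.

1 astronomical unit = 8.18011 × 10^10 fathom.
5.43 × 8.18011 × 10^10 ≈ 4.44 × 10^11 fathom.

4.44 × 10^11 fathoms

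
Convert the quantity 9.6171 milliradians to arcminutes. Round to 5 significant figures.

33.061 arcmin

1 milliradian = 3.43775 arcmin.
Thus 9.6171 × 3.43775 ≈ 33.061 arcmin.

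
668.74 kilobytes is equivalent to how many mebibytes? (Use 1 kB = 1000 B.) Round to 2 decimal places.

1 kB = 0.000953674 mebibytes.
Then 668.74 × 0.000953674 ≈ 0.64 MiB.

0.64 mebibytes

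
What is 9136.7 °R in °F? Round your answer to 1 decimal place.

°R = °F + 459.67.
Applying the formula gives 8677.0 °F.

8677.0 degrees Fahrenheit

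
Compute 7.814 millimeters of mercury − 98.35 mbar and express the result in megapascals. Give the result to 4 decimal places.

-0.0088 megapascals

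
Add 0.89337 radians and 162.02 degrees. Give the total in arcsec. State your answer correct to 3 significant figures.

768000 arcseconds

0.89337 rad = 184271 arcsec and 162.02 ° = 583272 arcsec.
184271 + 583272 ≈ 768000 arcsec.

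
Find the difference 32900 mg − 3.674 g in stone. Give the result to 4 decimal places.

0.0046 stone

32900 mg = 0.00518086 st and 3.674 g = 0.000578556 st.
0.00518086 − 0.000578556 ≈ 0.0046 st.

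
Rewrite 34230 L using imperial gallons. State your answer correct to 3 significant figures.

7530 imp gal

1 L = 0.219969 imperial gallons.
So 34230 × 0.219969 ≈ 7530 imp gal.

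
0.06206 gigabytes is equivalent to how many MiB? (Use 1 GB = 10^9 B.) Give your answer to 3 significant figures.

59.2 mebibytes

1 gigabyte = 953.674 MiB.
Thus 0.06206 × 953.674 ≈ 59.2 MiB.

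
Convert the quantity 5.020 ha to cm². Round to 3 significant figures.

5.02 × 10^8 square centimeters

1 ha = 1.00000 × 10^8 square centimeters.
Thus 5.020 × 1.00000 × 10^8 ≈ 5.02 × 10^8 cm².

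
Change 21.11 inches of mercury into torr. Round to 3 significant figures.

1 inch of mercury = 25.4000 torr.
So 21.11 × 25.4000 ≈ 536 torr.

536 torr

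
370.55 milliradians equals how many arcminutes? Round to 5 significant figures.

1 milliradian = 3.43775 arcmin.
370.55 × 3.43775 ≈ 1273.9 arcmin.

1273.9 arcminutes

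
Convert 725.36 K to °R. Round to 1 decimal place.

1305.6 °R

°R = K × 9/5.
Applying the formula gives 1305.6 °R.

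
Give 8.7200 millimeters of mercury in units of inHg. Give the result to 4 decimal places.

0.3433 inHg

1 mmHg = 0.0393701 inHg.
Then 8.7200 × 0.0393701 ≈ 0.3433 inHg.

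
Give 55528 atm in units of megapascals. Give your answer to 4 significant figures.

5626 megapascals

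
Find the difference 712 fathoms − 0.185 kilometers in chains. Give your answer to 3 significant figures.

55.5 chain

712 fathom = 64.7273 chain and 0.185 km = 9.19629 chain.
64.7273 − 9.19629 ≈ 55.5 chain.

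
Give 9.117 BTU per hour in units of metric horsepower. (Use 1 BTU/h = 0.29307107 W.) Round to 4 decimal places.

0.0036 PS

1 BTU per hour = 0.000398466 metric horsepower.
9.117 × 0.000398466 ≈ 0.0036 PS.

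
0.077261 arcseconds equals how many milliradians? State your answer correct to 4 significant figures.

0.0003746 mrad

1 arcsec = 0.00484814 mrad.
Then 0.077261 × 0.00484814 ≈ 0.0003746 mrad.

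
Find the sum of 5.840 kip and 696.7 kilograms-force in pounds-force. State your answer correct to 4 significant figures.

5.840 kip = 5840.00 lbf and 696.7 kgf = 1535.96 lbf.
5840.00 + 1535.96 ≈ 7376 lbf.

7376 lbf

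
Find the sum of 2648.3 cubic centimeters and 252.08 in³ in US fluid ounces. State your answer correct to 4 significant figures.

2648.3 cm³ = 89.5497 US fl oz and 252.08 in³ = 139.681 US fl oz.
89.5497 + 139.681 ≈ 229.2 US fl oz.

229.2 US fluid ounces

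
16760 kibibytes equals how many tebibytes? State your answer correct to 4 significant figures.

1.561 × 10^-5 TiB

1 KiB = 9.31323 × 10^-10 tebibytes.
16760 × 9.31323 × 10^-10 ≈ 1.561 × 10^-5 TiB.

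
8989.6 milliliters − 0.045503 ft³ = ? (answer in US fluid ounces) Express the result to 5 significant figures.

8989.6 mL = 303.975 US fl oz and 0.045503 ft³ = 43.5694 US fl oz.
303.975 − 43.5694 ≈ 260.41 US fl oz.

260.41 US fl oz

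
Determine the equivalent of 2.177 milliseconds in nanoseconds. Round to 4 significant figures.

1 millisecond = 1.00000 × 10^6 ns.
2.177 × 1.00000 × 10^6 ≈ 2.177 × 10^6 ns.

2.177 × 10^6 ns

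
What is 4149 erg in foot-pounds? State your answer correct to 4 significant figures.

0.0003060 foot-pounds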